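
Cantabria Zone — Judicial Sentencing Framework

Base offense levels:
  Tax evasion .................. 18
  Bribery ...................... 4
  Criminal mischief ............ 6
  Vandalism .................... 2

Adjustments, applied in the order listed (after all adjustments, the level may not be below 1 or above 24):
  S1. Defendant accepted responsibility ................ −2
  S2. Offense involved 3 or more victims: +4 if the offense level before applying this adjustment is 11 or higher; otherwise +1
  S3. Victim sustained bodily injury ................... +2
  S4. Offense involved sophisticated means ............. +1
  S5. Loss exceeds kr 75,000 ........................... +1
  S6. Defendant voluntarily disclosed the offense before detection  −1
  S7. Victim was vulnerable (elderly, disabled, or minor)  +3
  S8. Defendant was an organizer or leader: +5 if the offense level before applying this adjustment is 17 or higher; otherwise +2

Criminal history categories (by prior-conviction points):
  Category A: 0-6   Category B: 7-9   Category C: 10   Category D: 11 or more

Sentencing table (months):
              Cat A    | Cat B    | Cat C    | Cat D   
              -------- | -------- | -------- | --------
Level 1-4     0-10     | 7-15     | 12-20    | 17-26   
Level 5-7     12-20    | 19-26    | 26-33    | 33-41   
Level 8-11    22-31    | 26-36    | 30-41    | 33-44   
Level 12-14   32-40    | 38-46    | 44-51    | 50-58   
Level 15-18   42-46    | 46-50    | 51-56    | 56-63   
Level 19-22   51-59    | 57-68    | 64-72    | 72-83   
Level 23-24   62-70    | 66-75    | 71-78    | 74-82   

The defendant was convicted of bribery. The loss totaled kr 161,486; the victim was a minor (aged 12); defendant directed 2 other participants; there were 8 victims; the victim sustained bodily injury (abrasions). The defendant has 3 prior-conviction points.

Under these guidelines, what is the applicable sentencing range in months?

32-40 months

Base offense level for bribery: 4.
S1 does not apply.
S2 applies (level before this adjustment is 4 < 11, so +1): 4 + 1 = 5.
S3 applies: 5 + 2 = 7.
S5 applies: 7 + 1 = 8.
S6 does not apply.
S7 applies: 8 + 3 = 11.
S8 applies (level before this adjustment is 11 < 17, so +2): 11 + 2 = 13.
Final offense level: 13.
Criminal history: 3 prior points → Category A (0-6).
Level 13 falls in the 12-14 band.
Grid: Level 12-14 × Category A = 32-40 months.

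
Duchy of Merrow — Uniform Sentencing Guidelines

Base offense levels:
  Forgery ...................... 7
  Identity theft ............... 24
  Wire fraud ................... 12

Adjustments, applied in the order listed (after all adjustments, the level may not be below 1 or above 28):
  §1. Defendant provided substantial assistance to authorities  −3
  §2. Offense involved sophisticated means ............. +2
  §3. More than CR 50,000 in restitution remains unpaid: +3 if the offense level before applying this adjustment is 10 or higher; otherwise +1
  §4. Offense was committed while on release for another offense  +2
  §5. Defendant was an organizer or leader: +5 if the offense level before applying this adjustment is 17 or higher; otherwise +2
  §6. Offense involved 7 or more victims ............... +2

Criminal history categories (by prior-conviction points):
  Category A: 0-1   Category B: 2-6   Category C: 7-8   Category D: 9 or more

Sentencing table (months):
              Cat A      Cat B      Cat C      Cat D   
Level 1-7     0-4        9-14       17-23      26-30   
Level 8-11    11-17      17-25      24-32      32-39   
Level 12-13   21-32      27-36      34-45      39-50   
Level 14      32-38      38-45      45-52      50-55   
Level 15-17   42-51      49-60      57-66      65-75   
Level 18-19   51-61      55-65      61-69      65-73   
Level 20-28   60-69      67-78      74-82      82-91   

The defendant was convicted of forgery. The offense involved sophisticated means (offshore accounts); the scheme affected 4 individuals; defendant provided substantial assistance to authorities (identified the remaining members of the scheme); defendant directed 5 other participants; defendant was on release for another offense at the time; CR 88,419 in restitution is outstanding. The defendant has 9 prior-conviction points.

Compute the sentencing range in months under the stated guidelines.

Base offense level for forgery: 7.
§1 applies: 7 − 3 = 4.
§2 applies: 4 + 2 = 6.
§3 applies (level before this adjustment is 6 < 10, so +1): 6 + 1 = 7.
§4 applies: 7 + 2 = 9.
§5 applies (level before this adjustment is 9 < 17, so +2): 9 + 2 = 11.
§6 does not apply.
Final offense level: 11.
Criminal history: 9 prior points → Category D (9+).
Level 11 falls in the 8-11 band.
Grid: Level 8-11 × Category D = 32-39 months.

32-39 months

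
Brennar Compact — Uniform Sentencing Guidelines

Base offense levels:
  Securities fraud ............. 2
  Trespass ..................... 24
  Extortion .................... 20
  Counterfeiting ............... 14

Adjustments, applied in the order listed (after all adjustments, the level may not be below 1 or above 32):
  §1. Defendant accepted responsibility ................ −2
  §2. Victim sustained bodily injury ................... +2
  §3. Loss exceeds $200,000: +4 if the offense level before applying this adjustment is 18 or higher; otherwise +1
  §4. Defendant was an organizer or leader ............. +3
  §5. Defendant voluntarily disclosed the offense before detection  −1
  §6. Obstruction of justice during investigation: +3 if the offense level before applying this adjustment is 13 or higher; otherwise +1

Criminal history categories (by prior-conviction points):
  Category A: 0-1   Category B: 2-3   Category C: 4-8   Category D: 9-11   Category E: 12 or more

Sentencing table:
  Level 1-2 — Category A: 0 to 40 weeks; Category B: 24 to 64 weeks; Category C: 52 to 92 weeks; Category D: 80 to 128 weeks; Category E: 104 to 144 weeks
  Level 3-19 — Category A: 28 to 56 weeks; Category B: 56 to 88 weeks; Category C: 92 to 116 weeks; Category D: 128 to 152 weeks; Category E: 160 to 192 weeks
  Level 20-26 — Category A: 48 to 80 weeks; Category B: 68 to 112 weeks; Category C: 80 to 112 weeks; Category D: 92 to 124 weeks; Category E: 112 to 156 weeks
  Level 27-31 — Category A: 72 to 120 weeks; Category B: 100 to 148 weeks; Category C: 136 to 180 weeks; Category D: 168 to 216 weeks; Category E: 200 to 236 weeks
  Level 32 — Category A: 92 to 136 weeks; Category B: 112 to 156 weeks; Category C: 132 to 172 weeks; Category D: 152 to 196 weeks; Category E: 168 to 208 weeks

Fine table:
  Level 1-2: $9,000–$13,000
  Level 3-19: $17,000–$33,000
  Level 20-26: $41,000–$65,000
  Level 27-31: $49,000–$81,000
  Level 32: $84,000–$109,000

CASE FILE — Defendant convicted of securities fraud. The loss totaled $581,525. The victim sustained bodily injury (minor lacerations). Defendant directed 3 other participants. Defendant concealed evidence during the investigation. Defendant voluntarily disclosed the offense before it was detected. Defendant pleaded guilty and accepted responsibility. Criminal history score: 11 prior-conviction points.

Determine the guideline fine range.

Base offense level for securities fraud: 2.
§1 applies: 2 − 2 = 0.
§2 applies: 0 + 2 = 2.
§3 applies (level before this adjustment is 2 < 18, so +1): 2 + 1 = 3.
§4 applies: 3 + 3 = 6.
§5 applies: 6 − 1 = 5.
§6 applies (level before this adjustment is 5 < 13, so +1): 5 + 1 = 6.
Final offense level: 6.
Level 6 falls in the 3-19 band.
Fine table: Level 3-19 → $17,000–$33,000.

$17,000–$33,000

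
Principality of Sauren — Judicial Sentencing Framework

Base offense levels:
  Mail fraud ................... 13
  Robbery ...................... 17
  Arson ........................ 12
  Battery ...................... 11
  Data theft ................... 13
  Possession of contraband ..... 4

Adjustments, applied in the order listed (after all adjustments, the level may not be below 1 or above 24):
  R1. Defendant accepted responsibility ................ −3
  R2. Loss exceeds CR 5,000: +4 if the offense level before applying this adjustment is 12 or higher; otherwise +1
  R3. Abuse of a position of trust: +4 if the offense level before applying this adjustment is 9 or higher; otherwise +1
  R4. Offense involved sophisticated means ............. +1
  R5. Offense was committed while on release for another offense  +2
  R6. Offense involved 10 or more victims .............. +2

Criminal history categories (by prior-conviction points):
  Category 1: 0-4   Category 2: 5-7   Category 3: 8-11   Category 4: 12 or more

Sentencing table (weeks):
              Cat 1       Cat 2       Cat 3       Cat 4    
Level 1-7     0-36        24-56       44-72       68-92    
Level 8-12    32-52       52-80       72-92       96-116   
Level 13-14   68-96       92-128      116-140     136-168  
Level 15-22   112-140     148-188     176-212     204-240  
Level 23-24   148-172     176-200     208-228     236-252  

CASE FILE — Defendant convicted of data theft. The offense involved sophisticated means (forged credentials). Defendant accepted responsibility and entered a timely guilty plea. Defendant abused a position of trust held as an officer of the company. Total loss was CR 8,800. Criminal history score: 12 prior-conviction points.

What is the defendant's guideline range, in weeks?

Base offense level for data theft: 13.
R1 applies: 13 − 3 = 10.
R2 applies (level before this adjustment is 10 < 12, so +1): 10 + 1 = 11.
R3 applies (level before this adjustment is 11 ≥ 9, so +4): 11 + 4 = 15.
R4 applies: 15 + 1 = 16.
Final offense level: 16.
Criminal history: 12 prior points → Category 4 (12+).
Level 16 falls in the 15-22 band.
Grid: Level 15-22 × Category 4 = 204-240 weeks.

204-240 weeks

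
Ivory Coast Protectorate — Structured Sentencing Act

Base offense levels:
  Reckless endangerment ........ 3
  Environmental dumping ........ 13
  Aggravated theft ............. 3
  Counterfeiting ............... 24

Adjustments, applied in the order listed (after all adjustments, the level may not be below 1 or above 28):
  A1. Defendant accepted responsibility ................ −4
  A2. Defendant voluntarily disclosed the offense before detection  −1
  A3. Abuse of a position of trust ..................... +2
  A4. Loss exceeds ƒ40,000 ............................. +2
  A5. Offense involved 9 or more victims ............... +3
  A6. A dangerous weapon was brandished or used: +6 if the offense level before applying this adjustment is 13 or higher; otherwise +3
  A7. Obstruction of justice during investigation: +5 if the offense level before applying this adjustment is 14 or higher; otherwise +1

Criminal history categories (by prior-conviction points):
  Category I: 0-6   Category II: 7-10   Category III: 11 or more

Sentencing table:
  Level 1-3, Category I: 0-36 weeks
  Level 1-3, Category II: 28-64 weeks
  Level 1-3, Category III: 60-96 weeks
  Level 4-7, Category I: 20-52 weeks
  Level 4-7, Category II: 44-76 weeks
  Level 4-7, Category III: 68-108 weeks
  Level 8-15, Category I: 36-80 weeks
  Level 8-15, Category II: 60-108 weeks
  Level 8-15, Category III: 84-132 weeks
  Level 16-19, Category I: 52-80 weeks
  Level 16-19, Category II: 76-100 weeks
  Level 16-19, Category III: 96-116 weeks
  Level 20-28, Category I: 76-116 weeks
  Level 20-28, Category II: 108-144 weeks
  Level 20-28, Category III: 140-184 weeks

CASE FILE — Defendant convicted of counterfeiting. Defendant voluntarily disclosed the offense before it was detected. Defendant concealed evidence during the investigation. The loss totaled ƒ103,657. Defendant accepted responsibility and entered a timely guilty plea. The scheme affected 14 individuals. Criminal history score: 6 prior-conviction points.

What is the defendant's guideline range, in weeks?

76-116 weeks

Base offense level for counterfeiting: 24.
A1 applies: 24 − 4 = 20.
A2 applies: 20 − 1 = 19.
A3 does not apply.
A4 applies: 19 + 2 = 21.
A5 applies: 21 + 3 = 24.
A6 does not apply.
A7 applies (level before this adjustment is 24 ≥ 14, so +5): 24 + 5 = 29.
Level 29 exceeds the maximum of 28; capped at 28.
Final offense level: 28.
Criminal history: 6 prior points → Category I (0-6).
Level 28 falls in the 20-28 band.
Grid: Level 20-28 × Category I = 76-116 weeks.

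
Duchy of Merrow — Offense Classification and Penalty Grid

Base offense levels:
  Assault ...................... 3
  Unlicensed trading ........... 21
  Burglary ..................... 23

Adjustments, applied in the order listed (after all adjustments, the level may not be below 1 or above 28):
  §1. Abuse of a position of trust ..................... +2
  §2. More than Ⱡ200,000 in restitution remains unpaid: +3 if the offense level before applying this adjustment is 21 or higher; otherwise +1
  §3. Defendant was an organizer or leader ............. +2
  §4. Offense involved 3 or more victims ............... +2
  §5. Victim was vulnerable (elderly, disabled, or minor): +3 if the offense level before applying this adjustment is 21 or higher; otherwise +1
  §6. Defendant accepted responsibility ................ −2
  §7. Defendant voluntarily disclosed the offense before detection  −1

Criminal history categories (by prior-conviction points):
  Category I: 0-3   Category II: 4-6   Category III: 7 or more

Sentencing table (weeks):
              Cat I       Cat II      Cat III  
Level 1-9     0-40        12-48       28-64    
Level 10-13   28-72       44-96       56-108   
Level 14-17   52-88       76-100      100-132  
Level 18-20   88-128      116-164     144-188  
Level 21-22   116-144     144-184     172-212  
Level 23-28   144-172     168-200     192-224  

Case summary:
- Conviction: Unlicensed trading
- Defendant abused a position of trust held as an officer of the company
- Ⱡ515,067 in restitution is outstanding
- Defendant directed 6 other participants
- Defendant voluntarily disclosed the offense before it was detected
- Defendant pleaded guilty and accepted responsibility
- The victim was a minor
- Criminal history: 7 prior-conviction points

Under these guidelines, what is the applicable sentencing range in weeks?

192-224 weeks

Base offense level for unlicensed trading: 21.
§1 applies: 21 + 2 = 23.
§2 applies (level before this adjustment is 23 ≥ 21, so +3): 23 + 3 = 26.
§3 applies: 26 + 2 = 28.
§5 applies (level before this adjustment is 28 ≥ 21, so +3): 28 + 3 = 31.
§6 applies: 31 − 2 = 29.
§7 applies: 29 − 1 = 28.
Final offense level: 28.
Criminal history: 7 prior points → Category III (7+).
Level 28 falls in the 23-28 band.
Grid: Level 23-28 × Category III = 192-224 weeks.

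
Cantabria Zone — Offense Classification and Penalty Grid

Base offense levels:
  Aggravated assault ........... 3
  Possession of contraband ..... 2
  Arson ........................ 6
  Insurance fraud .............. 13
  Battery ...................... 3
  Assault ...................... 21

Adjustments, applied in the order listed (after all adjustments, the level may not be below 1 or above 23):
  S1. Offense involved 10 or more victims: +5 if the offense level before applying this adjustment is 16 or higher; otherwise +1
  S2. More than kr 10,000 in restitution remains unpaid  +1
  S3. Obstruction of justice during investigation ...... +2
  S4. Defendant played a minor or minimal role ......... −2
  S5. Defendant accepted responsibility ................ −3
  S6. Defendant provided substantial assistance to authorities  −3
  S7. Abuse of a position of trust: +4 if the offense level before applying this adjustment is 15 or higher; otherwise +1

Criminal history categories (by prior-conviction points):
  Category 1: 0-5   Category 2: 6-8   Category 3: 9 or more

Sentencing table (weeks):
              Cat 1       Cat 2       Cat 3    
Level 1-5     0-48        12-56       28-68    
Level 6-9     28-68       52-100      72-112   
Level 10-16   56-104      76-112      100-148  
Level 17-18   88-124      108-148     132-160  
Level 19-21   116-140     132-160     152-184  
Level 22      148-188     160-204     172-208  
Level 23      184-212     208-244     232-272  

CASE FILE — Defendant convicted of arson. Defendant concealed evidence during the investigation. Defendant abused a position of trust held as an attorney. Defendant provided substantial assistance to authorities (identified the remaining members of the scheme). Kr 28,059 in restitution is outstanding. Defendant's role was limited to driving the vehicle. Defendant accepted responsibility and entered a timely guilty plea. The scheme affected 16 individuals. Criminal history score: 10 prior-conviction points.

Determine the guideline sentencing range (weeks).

Base offense level for arson: 6.
S1 applies (level before this adjustment is 6 < 16, so +1): 6 + 1 = 7.
S2 applies: 7 + 1 = 8.
S3 applies: 8 + 2 = 10.
S4 applies: 10 − 2 = 8.
S5 applies: 8 − 3 = 5.
S6 applies: 5 − 3 = 2.
S7 applies (level before this adjustment is 2 < 15, so +1): 2 + 1 = 3.
Final offense level: 3.
Criminal history: 10 prior points → Category 3 (9+).
Level 3 falls in the 1-5 band.
Grid: Level 1-5 × Category 3 = 28-68 weeks.

28-68 weeks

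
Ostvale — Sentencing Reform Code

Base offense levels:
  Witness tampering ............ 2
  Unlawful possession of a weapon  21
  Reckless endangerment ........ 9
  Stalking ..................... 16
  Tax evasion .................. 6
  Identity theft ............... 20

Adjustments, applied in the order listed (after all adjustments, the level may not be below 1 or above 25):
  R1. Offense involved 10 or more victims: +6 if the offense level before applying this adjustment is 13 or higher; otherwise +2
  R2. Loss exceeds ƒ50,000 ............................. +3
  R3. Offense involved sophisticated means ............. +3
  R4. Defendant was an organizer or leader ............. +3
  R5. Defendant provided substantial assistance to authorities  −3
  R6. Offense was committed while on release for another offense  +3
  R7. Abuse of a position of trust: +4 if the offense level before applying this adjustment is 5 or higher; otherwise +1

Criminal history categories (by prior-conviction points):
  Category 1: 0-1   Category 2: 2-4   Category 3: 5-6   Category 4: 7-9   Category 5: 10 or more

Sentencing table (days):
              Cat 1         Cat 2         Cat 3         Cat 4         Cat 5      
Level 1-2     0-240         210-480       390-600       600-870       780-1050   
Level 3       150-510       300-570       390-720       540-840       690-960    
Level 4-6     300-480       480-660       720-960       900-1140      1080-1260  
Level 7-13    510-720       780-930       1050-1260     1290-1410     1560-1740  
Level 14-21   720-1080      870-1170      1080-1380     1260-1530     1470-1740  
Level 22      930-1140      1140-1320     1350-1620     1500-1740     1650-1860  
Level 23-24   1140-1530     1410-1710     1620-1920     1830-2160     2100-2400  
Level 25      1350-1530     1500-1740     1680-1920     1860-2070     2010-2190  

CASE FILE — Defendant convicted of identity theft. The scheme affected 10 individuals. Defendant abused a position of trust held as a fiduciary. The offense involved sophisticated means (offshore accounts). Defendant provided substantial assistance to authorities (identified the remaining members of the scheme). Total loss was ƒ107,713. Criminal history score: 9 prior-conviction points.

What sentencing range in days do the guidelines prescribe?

Base offense level for identity theft: 20.
R1 applies (level before this adjustment is 20 ≥ 13, so +6): 20 + 6 = 26.
R2 applies: 26 + 3 = 29.
R3 applies: 29 + 3 = 32.
R5 applies: 32 − 3 = 29.
R6 does not apply.
R7 applies (level before this adjustment is 29 ≥ 5, so +4): 29 + 4 = 33.
Level 33 exceeds the maximum of 25; capped at 25.
Final offense level: 25.
Criminal history: 9 prior points → Category 4 (7-9).
Level 25 falls in the 25 band.
Grid: Level 25 × Category 4 = 1860-2070 days.

1860-2070 days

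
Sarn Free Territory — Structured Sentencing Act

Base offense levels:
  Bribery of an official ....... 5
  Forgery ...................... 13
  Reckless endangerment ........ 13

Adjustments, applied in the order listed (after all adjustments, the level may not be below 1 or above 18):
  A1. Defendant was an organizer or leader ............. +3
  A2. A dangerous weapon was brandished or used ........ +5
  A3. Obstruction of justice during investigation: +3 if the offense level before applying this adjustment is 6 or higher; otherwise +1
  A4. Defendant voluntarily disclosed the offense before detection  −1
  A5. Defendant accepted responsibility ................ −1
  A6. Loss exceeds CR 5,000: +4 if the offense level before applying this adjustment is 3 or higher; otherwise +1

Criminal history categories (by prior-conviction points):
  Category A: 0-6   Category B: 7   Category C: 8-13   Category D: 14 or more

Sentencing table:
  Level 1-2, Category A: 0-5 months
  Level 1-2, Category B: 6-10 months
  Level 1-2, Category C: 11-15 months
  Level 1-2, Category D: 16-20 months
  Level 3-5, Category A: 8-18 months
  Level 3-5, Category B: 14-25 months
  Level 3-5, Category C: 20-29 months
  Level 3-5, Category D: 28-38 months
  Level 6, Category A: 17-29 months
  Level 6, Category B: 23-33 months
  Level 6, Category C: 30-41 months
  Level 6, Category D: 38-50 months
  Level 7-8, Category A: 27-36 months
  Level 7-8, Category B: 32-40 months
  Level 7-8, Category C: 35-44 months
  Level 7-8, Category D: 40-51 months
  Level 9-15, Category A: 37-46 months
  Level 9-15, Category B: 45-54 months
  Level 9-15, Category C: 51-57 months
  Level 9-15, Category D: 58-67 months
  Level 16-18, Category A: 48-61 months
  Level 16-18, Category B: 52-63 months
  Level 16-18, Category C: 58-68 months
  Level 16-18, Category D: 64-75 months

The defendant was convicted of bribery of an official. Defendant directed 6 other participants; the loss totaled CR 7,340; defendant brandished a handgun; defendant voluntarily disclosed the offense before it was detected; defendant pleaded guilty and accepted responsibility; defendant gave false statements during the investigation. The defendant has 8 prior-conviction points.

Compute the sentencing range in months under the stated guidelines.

Base offense level for bribery of an official: 5.
A1 applies: 5 + 3 = 8.
A2 applies: 8 + 5 = 13.
A3 applies (level before this adjustment is 13 ≥ 6, so +3): 13 + 3 = 16.
A4 applies: 16 − 1 = 15.
A5 applies: 15 − 1 = 14.
A6 applies (level before this adjustment is 14 ≥ 3, so +4): 14 + 4 = 18.
Final offense level: 18.
Criminal history: 8 prior points → Category C (8-13).
Level 18 falls in the 16-18 band.
Grid: Level 16-18 × Category C = 58-68 months.

58-68 months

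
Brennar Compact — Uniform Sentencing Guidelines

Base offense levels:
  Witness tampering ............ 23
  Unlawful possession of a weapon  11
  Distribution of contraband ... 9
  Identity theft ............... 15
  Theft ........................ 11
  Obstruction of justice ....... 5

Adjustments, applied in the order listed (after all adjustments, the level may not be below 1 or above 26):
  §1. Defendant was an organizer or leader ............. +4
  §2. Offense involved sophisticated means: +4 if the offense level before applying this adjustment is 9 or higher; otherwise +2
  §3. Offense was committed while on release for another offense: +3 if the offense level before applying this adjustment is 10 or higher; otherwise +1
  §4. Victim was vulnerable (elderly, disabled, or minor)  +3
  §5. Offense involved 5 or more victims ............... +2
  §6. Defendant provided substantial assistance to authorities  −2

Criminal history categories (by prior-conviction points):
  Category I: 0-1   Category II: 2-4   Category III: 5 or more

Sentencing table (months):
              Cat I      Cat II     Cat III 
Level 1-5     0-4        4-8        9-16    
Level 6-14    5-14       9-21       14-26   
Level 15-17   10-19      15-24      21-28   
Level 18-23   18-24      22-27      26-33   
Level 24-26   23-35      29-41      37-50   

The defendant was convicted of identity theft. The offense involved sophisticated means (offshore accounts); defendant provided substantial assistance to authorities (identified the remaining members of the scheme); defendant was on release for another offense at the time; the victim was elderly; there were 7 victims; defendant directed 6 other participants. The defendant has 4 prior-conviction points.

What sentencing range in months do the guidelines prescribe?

29-41 months

Base offense level for identity theft: 15.
§1 applies: 15 + 4 = 19.
§2 applies (level before this adjustment is 19 ≥ 9, so +4): 19 + 4 = 23.
§3 applies (level before this adjustment is 23 ≥ 10, so +3): 23 + 3 = 26.
§4 applies: 26 + 3 = 29.
§5 applies: 29 + 2 = 31.
§6 applies: 31 − 2 = 29.
Level 29 exceeds the maximum of 26; capped at 26.
Final offense level: 26.
Criminal history: 4 prior points → Category II (2-4).
Level 26 falls in the 24-26 band.
Grid: Level 24-26 × Category II = 29-41 months.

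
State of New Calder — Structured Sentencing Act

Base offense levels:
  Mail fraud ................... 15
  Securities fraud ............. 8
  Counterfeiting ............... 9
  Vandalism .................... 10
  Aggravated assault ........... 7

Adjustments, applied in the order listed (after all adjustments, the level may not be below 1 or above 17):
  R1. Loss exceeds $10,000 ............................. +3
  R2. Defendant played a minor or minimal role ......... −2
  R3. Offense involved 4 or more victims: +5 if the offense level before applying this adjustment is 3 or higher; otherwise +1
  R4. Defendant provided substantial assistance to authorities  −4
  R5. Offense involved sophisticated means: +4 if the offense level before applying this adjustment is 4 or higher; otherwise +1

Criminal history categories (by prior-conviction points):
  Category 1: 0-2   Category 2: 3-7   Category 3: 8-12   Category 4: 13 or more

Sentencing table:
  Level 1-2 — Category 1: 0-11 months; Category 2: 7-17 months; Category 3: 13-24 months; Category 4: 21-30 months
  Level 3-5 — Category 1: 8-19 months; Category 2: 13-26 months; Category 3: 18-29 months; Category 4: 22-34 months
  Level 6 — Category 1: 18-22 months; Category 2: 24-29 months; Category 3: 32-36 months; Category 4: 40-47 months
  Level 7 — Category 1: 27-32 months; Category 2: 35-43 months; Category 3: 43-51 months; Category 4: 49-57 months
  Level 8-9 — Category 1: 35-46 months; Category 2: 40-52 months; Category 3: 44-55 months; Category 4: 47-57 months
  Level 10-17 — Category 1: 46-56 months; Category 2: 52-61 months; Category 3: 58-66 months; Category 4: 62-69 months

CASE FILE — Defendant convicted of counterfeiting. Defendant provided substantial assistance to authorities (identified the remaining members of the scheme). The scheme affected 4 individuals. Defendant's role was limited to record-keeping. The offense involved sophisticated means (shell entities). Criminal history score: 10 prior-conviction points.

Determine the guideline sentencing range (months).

Base offense level for counterfeiting: 9.
R1 does not apply.
R2 applies: 9 − 2 = 7.
R3 applies (level before this adjustment is 7 ≥ 3, so +5): 7 + 5 = 12.
R4 applies: 12 − 4 = 8.
R5 applies (level before this adjustment is 8 ≥ 4, so +4): 8 + 4 = 12.
Final offense level: 12.
Criminal history: 10 prior points → Category 3 (8-12).
Level 12 falls in the 10-17 band.
Grid: Level 10-17 × Category 3 = 58-66 months.

58-66 months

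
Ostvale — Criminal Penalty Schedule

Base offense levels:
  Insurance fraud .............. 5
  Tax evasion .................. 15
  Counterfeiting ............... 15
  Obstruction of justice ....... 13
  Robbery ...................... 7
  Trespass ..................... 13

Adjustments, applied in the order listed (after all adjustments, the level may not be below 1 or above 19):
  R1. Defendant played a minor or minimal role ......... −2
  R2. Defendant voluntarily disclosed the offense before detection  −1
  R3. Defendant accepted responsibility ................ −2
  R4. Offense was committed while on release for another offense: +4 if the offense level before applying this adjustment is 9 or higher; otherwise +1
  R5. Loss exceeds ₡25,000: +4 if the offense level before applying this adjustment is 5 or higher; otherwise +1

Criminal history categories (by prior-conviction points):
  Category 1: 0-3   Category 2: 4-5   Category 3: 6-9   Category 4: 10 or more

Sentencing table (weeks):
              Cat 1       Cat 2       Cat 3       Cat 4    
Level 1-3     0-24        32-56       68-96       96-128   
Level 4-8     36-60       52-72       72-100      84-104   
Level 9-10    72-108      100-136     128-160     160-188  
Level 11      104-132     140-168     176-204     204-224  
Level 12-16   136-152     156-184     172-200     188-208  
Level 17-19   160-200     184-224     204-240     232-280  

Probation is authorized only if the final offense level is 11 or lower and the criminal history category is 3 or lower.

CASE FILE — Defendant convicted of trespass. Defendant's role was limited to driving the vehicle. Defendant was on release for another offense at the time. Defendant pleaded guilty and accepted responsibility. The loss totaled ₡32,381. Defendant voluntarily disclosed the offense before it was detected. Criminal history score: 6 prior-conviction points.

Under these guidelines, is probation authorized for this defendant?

No

Base offense level for trespass: 13.
R1 applies: 13 − 2 = 11.
R2 applies: 11 − 1 = 10.
R3 applies: 10 − 2 = 8.
R4 applies (level before this adjustment is 8 < 9, so +1): 8 + 1 = 9.
R5 applies (level before this adjustment is 9 ≥ 5, so +4): 9 + 4 = 13.
Final offense level: 13.
Criminal history: 6 prior points → Category 3 (6-9).
Level 13 falls in the 12-16 band.
Grid: Level 12-16 × Category 3 = 172-200 weeks.
Probation check: level 13 > 11 and category 3 ≤ 3 → not eligible.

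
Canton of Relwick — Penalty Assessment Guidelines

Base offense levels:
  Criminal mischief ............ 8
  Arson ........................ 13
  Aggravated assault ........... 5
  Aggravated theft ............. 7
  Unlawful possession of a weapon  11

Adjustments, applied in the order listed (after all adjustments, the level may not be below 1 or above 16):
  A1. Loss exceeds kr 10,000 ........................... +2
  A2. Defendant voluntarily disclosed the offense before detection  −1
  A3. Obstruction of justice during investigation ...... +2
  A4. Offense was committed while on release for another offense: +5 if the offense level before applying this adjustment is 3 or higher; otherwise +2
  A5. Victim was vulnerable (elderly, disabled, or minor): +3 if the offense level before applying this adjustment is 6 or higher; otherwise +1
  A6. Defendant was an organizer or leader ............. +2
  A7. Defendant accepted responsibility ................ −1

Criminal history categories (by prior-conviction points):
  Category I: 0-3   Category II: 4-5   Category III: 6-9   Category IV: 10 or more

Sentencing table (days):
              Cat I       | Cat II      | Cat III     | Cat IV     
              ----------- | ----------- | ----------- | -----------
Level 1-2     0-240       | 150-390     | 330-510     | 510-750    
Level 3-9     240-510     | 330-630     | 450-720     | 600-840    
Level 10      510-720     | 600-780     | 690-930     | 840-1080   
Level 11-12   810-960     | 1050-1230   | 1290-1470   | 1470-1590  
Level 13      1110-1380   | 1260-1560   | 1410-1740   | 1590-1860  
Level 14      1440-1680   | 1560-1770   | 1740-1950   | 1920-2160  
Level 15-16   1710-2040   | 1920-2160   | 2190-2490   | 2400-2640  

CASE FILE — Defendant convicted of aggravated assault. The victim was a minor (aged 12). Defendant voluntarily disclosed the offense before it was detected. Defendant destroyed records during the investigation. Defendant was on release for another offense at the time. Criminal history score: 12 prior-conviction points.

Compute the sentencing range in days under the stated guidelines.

Base offense level for aggravated assault: 5.
A1 does not apply.
A2 applies: 5 − 1 = 4.
A3 applies: 4 + 2 = 6.
A4 applies (level before this adjustment is 6 ≥ 3, so +5): 6 + 5 = 11.
A5 applies (level before this adjustment is 11 ≥ 6, so +3): 11 + 3 = 14.
Final offense level: 14.
Criminal history: 12 prior points → Category IV (10+).
Level 14 falls in the 14 band.
Grid: Level 14 × Category IV = 1920-2160 days.

1920-2160 days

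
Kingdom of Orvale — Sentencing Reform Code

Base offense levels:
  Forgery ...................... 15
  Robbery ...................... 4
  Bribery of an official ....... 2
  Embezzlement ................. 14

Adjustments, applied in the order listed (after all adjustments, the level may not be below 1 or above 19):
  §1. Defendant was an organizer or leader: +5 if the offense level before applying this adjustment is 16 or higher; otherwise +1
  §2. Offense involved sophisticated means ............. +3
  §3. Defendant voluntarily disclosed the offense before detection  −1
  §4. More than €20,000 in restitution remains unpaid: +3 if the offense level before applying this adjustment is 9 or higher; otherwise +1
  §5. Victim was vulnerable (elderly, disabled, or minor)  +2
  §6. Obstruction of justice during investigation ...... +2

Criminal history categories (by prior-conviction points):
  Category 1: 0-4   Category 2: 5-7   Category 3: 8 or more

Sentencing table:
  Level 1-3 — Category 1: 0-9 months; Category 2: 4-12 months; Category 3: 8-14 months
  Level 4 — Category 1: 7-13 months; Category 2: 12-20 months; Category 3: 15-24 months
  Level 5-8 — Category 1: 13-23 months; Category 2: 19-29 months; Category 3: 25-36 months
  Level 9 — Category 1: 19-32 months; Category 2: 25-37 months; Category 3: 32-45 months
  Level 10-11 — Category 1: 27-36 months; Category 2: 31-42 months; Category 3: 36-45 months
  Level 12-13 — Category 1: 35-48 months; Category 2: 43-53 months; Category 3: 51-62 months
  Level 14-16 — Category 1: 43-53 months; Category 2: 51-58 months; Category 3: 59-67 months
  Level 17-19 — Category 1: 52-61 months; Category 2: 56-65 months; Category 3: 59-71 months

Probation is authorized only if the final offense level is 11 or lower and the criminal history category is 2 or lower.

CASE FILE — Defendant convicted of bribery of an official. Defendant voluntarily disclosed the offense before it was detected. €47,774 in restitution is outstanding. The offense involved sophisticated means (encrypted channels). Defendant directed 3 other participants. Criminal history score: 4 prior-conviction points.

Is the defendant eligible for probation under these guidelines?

Yes

Base offense level for bribery of an official: 2.
§1 applies (level before this adjustment is 2 < 16, so +1): 2 + 1 = 3.
§2 applies: 3 + 3 = 6.
§3 applies: 6 − 1 = 5.
§4 applies (level before this adjustment is 5 < 9, so +1): 5 + 1 = 6.
§5 does not apply.
§6 does not apply.
Final offense level: 6.
Criminal history: 4 prior points → Category 1 (0-4).
Level 6 falls in the 5-8 band.
Grid: Level 5-8 × Category 1 = 13-23 months.
Probation check: level 6 ≤ 11 and category 1 ≤ 2 → eligible.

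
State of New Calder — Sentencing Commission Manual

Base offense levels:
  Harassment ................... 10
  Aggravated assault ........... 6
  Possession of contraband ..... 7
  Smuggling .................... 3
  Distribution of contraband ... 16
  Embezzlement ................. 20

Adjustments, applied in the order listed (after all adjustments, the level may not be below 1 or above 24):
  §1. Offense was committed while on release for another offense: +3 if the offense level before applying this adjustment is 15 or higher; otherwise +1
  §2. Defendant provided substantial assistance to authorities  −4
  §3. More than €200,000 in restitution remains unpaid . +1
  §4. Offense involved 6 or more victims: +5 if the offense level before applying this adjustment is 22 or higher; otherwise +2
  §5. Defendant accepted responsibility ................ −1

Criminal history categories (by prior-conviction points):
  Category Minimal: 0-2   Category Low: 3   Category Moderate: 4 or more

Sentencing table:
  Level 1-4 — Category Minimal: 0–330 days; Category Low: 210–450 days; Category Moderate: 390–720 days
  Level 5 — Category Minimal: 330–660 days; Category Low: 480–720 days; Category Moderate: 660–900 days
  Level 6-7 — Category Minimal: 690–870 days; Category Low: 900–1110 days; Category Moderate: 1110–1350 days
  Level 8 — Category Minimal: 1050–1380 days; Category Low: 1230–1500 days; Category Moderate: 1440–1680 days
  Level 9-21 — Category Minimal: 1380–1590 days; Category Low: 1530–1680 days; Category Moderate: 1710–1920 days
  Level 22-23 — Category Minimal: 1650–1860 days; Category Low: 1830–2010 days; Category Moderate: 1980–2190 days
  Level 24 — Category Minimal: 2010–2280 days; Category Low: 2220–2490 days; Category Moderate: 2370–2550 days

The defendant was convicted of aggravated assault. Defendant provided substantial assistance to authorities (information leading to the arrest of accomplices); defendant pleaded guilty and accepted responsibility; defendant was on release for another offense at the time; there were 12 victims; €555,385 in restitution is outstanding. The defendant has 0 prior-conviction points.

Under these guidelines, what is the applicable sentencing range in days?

Base offense level for aggravated assault: 6.
§1 applies (level before this adjustment is 6 < 15, so +1): 6 + 1 = 7.
§2 applies: 7 − 4 = 3.
§3 applies: 3 + 1 = 4.
§4 applies (level before this adjustment is 4 < 22, so +2): 4 + 2 = 6.
§5 applies: 6 − 1 = 5.
Final offense level: 5.
Criminal history: 0 prior points → Category Minimal (0-2).
Level 5 falls in the 5 band.
Grid: Level 5 × Category Minimal = 330-660 days.

330-660 days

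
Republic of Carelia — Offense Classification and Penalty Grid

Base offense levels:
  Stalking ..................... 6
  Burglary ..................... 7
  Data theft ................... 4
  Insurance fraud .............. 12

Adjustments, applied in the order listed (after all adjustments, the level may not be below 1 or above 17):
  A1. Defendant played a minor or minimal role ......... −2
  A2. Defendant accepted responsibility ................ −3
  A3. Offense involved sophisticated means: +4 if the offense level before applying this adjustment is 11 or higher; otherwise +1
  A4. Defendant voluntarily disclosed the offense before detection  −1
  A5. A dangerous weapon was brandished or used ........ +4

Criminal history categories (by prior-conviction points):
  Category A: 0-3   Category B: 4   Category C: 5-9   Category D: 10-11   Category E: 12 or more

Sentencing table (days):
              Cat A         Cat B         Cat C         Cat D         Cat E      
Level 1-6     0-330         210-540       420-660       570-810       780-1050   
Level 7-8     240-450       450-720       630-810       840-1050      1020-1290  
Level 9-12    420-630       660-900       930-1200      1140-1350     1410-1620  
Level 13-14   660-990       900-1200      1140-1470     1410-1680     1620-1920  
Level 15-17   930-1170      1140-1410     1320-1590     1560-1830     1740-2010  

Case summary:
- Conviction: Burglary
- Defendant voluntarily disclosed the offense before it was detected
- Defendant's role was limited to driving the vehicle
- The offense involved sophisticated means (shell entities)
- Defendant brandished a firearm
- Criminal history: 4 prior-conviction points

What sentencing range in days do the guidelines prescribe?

Base offense level for burglary: 7.
A1 applies: 7 − 2 = 5.
A2 does not apply.
A3 applies (level before this adjustment is 5 < 11, so +1): 5 + 1 = 6.
A4 applies: 6 − 1 = 5.
A5 applies: 5 + 4 = 9.
Final offense level: 9.
Criminal history: 4 prior points → Category B (4).
Level 9 falls in the 9-12 band.
Grid: Level 9-12 × Category B = 660-900 days.

660-900 days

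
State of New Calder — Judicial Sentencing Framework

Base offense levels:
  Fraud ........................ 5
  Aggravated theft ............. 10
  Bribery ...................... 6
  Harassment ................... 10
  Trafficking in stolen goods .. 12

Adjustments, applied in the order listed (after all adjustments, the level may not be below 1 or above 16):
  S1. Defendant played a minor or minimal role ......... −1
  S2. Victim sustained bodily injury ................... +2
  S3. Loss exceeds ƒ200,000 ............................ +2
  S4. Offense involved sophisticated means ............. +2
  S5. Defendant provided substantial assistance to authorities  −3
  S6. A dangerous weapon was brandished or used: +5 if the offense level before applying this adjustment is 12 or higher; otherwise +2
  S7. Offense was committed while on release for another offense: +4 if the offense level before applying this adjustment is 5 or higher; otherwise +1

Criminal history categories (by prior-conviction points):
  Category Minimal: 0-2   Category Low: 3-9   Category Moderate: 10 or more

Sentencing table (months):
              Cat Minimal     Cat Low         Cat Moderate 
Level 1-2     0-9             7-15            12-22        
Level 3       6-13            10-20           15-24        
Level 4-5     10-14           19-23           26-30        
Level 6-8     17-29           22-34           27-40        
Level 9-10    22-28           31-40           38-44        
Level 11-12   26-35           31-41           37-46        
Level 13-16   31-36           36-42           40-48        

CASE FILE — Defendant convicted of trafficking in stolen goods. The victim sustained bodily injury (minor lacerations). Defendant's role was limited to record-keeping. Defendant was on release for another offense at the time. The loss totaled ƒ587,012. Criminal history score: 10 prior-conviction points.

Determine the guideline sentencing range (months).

40-48 months

Base offense level for trafficking in stolen goods: 12.
S1 applies: 12 − 1 = 11.
S2 applies: 11 + 2 = 13.
S3 applies: 13 + 2 = 15.
S7 applies (level before this adjustment is 15 ≥ 5, so +4): 15 + 4 = 19.
Level 19 exceeds the maximum of 16; capped at 16.
Final offense level: 16.
Criminal history: 10 prior points → Category Moderate (10+).
Level 16 falls in the 13-16 band.
Grid: Level 13-16 × Category Moderate = 40-48 months.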